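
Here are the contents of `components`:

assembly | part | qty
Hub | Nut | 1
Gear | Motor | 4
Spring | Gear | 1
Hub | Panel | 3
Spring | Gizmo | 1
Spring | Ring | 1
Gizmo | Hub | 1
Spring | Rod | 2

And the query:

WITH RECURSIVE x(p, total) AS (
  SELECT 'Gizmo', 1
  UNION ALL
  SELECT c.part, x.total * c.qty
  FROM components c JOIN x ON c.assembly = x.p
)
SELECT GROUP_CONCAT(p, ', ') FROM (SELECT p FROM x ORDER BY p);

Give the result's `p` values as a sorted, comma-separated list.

Gizmo, Hub, Nut, Panel

Base: (Gizmo, total=1).
Iteration 1: components of {Gizmo} -> Hub = 1*1 = 1.
Iteration 2: components of {Hub} -> Nut = 1*1 = 1, Panel = 1*3 = 3.
Iteration 3: no further components; recursion stops.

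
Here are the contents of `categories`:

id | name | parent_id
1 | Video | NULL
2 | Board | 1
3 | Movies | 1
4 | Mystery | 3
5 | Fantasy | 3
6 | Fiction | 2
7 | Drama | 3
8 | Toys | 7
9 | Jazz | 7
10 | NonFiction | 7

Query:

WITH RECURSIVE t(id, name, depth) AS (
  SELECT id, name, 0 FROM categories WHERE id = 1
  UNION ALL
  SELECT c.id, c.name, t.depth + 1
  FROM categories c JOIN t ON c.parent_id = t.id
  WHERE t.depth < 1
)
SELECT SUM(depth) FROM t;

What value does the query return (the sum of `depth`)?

Base: id=1 (Video) at depth 0.
Iteration 1: rows with parent_id in {1} -> Board (id 2, depth 1), Movies (id 3, depth 1).
Iteration 2: depth < 1 fails for all current rows; recursion stops.
SUM(depth) = 0 + 1 + 1 = 2.

2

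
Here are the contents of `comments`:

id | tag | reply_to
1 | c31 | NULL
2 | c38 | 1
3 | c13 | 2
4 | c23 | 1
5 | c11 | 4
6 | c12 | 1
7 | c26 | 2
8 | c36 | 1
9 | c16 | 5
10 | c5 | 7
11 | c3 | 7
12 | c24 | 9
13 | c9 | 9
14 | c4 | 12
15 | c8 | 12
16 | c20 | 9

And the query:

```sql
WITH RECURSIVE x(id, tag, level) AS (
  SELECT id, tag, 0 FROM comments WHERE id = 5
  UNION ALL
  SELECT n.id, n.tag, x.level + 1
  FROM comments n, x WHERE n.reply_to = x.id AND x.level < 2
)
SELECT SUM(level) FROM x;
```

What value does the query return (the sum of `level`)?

Base: id=5 (c11) at level 0.
Iteration 1: rows with reply_to in {5} -> c16 (id 9, level 1).
Iteration 2: rows with reply_to in {9} -> c24 (id 12, level 2), c9 (id 13, level 2), c20 (id 16, level 2).
Iteration 3: level < 2 fails for all current rows; recursion stops.
SUM(level) = 0 + 1 + 2 + 2 + 2 = 7.

7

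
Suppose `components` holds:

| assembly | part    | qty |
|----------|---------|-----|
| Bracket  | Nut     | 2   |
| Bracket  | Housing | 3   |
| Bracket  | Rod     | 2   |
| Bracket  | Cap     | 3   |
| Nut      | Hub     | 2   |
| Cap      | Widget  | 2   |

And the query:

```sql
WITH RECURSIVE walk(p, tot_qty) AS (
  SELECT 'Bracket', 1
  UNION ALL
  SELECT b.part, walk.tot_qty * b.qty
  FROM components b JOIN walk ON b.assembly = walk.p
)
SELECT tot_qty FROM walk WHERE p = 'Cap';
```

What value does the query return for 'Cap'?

3

Base: (Bracket, tot_qty=1).
Iteration 1: components of {Bracket} -> Cap = 1*3 = 3, Housing = 1*3 = 3, Nut = 1*2 = 2, Rod = 1*2 = 2.
Iteration 2: components of {Cap,Housing,Nut,Rod} -> Hub = 2*2 = 4, Widget = 3*2 = 6.
Iteration 3: no further components; recursion stops.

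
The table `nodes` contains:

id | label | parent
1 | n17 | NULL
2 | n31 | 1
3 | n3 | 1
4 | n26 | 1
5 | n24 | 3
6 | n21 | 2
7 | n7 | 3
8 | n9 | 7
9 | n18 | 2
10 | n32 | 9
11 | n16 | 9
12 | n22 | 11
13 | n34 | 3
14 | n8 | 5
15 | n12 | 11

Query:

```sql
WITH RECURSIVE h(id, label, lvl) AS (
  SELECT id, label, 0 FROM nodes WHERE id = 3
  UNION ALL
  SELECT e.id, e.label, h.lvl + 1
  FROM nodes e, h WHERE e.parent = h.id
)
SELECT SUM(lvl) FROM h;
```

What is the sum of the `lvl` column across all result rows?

Base: id=3 (n3) at lvl 0.
Iteration 1: rows with parent in {3} -> n24 (id 5, lvl 1), n7 (id 7, lvl 1), n34 (id 13, lvl 1).
Iteration 2: rows with parent in {5,7,13} -> n9 (id 8, lvl 2), n8 (id 14, lvl 2).
Iteration 3: no rows with parent in {8,14}; recursion stops.
SUM(lvl) = 0 + 1 + 1 + 1 + 2 + 2 = 7.

7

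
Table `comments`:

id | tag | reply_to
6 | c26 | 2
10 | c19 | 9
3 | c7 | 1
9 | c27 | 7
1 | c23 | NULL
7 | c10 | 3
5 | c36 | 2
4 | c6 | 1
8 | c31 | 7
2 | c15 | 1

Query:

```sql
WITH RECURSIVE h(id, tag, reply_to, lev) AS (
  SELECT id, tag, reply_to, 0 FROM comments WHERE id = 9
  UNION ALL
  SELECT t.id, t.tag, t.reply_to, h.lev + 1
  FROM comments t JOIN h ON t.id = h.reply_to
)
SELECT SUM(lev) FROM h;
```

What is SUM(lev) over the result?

Base: id=9 (c27), reply_to=7, lev 0.
Iteration 1: join on id=7 -> c10 (id 7, reply_to=3, lev 1).
Iteration 2: join on id=3 -> c7 (id 3, reply_to=1, lev 2).
Iteration 3: join on id=1 -> c23 (id 1, reply_to=NULL, lev 3).
Iteration 4: reply_to is NULL; no match; recursion stops.
SUM(lev) = 0 + 1 + 2 + 3 = 6.

6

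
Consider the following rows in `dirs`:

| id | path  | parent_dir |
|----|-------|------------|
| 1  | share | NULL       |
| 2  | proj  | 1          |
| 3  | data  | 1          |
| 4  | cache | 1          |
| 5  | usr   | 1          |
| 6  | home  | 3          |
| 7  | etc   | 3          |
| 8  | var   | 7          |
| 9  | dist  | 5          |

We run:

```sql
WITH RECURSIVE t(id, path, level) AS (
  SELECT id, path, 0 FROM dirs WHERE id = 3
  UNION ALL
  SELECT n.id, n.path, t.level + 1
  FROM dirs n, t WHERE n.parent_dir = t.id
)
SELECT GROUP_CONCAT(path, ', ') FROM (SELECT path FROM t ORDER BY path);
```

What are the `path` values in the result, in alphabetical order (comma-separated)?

data, etc, home, var

Base: id=3 (data) at level 0.
Iteration 1: rows with parent_dir in {3} -> home (id 6, level 1), etc (id 7, level 1).
Iteration 2: rows with parent_dir in {6,7} -> var (id 8, level 2).
Iteration 3: no rows with parent_dir in {8}; recursion stops.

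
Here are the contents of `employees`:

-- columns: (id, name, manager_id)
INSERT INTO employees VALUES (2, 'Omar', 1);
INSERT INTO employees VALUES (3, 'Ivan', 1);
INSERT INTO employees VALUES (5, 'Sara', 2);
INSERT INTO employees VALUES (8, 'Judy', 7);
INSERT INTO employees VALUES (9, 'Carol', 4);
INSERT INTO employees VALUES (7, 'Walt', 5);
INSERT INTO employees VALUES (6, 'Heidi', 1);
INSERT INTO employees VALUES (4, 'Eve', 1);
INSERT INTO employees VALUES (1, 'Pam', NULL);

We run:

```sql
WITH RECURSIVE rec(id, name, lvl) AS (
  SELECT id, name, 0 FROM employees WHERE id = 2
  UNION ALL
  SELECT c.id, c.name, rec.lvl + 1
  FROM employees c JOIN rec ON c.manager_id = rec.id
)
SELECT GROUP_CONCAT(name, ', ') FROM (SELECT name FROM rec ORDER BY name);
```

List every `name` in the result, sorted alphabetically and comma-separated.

Base: id=2 (Omar) at lvl 0.
Iteration 1: rows with manager_id in {2} -> Sara (id 5, lvl 1).
Iteration 2: rows with manager_id in {5} -> Walt (id 7, lvl 2).
Iteration 3: rows with manager_id in {7} -> Judy (id 8, lvl 3).
Iteration 4: no rows with manager_id in {8}; recursion stops.

Judy, Omar, Sara, Walt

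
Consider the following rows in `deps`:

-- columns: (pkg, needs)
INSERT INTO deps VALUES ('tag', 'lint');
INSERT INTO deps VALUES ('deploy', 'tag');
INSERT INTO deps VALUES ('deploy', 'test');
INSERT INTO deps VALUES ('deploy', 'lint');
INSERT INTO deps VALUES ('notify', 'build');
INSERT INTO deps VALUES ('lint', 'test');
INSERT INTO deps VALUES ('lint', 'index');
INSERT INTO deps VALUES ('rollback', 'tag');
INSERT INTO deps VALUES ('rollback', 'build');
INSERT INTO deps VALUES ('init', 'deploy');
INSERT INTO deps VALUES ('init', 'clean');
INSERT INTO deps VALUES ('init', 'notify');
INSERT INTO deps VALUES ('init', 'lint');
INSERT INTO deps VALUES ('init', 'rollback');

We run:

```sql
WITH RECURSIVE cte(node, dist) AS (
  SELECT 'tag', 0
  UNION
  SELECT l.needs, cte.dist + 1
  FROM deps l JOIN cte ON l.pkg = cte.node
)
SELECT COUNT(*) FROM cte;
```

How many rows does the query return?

4

Base: (tag, dist=0).
Iteration 1: edges from {tag} -> (lint, dist=1).
Iteration 2: edges from {lint} -> (index, dist=2), (test, dist=2).
Iteration 3: no outgoing edges from {index,test}; recursion stops.
Total rows emitted: 4.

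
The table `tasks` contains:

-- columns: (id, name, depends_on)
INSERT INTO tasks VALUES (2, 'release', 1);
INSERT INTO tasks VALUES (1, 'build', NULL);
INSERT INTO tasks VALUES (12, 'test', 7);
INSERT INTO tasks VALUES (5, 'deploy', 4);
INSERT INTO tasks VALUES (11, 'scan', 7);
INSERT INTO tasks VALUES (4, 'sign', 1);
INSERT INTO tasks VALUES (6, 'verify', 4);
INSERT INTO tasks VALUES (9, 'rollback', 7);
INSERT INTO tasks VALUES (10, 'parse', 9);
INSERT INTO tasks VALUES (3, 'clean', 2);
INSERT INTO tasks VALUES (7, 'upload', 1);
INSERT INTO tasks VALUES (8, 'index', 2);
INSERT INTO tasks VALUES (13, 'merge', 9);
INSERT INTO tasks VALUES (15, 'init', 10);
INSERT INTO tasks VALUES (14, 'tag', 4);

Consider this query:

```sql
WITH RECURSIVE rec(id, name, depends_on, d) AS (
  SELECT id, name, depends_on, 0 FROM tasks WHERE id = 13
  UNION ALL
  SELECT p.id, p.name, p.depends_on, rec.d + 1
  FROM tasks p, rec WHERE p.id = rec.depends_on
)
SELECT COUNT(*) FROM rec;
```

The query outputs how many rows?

Base: id=13 (merge), depends_on=9, d 0.
Iteration 1: join on id=9 -> rollback (id 9, depends_on=7, d 1).
Iteration 2: join on id=7 -> upload (id 7, depends_on=1, d 2).
Iteration 3: join on id=1 -> build (id 1, depends_on=NULL, d 3).
Iteration 4: depends_on is NULL; no match; recursion stops.
Total rows emitted: 4.

4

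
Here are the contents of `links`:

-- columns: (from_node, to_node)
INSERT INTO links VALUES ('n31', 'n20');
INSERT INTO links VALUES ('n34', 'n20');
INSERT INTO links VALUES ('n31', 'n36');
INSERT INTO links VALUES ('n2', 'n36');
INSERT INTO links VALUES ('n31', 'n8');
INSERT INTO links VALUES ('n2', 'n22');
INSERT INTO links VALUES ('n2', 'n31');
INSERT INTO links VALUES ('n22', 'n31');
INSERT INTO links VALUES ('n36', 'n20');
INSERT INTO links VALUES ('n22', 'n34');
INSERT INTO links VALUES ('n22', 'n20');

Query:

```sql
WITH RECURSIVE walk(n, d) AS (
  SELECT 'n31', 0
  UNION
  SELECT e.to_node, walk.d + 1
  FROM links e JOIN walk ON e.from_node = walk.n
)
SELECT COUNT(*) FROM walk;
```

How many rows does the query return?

5

Base: (n31, d=0).
Iteration 1: edges from {n31} -> (n20, d=1), (n36, d=1), (n8, d=1).
Iteration 2: edges from {n20,n36,n8} -> (n20, d=2).
Iteration 3: no outgoing edges from {n20}; recursion stops.
Total rows emitted: 5.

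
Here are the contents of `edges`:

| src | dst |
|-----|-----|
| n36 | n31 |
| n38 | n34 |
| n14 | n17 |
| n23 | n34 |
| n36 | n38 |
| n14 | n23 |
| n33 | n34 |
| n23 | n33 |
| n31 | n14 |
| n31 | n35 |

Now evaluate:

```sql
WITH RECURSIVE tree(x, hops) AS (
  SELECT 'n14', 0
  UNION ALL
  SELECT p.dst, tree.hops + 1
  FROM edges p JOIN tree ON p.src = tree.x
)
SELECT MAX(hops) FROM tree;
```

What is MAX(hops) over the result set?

Base: (n14, hops=0).
Iteration 1: edges from {n14} -> (n17, hops=1), (n23, hops=1).
Iteration 2: edges from {n17,n23} -> (n33, hops=2), (n34, hops=2).
Iteration 3: edges from {n33,n34} -> (n34, hops=3).
Iteration 4: no outgoing edges from {n34}; recursion stops.
hops values: 0, 1, 1, 2, 2, 3; the maximum is 3.

3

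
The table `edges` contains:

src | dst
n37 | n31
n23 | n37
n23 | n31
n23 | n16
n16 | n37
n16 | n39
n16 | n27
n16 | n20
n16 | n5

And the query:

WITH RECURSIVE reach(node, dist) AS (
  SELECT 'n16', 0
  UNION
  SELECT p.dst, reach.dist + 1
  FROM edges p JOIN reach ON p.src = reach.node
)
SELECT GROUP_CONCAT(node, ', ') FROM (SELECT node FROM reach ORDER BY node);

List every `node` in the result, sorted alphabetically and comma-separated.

Base: (n16, dist=0).
Iteration 1: edges from {n16} -> (n20, dist=1), (n27, dist=1), (n37, dist=1), (n39, dist=1), (n5, dist=1).
Iteration 2: edges from {n20,n27,n37,n39,n5} -> (n31, dist=2).
Iteration 3: no outgoing edges from {n31}; recursion stops.

n16, n20, n27, n31, n37, n39, n5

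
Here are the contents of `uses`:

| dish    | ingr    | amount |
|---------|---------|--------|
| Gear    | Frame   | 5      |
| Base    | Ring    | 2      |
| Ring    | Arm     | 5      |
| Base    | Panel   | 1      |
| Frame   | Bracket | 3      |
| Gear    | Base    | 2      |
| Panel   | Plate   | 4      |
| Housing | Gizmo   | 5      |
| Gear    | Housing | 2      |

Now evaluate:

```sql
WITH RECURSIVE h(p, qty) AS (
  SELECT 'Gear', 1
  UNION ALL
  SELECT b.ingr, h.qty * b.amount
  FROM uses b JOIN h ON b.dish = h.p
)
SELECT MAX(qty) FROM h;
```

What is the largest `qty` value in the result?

20

Base: (Gear, qty=1).
Iteration 1: components of {Gear} -> Base = 1*2 = 2, Frame = 1*5 = 5, Housing = 1*2 = 2.
Iteration 2: components of {Base,Frame,Housing} -> Bracket = 5*3 = 15, Gizmo = 2*5 = 10, Panel = 2*1 = 2, Ring = 2*2 = 4.
Iteration 3: components of {Bracket,Gizmo,Panel,Ring} -> Arm = 4*5 = 20, Plate = 2*4 = 8.
Iteration 4: no further components; recursion stops.
qty values: 1, 2, 5, 2, 10, 15, 4, 2, 20, 8; the maximum is 20.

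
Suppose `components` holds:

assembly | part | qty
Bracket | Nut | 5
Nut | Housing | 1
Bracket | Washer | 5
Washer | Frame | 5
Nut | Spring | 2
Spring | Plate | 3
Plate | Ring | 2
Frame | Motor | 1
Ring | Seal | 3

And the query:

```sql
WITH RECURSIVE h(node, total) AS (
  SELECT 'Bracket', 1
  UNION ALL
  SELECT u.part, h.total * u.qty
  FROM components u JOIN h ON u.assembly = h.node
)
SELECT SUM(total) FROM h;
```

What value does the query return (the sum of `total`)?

Base: (Bracket, total=1).
Iteration 1: components of {Bracket} -> Nut = 1*5 = 5, Washer = 1*5 = 5.
Iteration 2: components of {Nut,Washer} -> Frame = 5*5 = 25, Housing = 5*1 = 5, Spring = 5*2 = 10.
Iteration 3: components of {Frame,Housing,Spring} -> Motor = 25*1 = 25, Plate = 10*3 = 30.
Iteration 4: components of {Motor,Plate} -> Ring = 30*2 = 60.
Iteration 5: components of {Ring} -> Seal = 60*3 = 180.
Iteration 6: no further components; recursion stops.
SUM(total) = 1 + 5 + 5 + 5 + 10 + 25 + 30 + 25 + 60 + 180 = 346.

346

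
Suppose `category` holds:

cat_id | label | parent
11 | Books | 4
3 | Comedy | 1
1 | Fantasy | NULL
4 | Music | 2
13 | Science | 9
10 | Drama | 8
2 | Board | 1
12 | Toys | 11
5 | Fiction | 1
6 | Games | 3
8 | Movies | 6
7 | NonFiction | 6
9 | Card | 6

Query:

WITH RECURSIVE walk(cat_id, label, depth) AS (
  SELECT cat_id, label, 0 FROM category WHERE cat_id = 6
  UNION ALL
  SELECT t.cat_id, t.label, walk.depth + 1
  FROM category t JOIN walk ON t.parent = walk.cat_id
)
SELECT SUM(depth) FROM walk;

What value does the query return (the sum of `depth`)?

Base: cat_id=6 (Games) at depth 0.
Iteration 1: rows with parent in {6} -> NonFiction (id 7, depth 1), Movies (id 8, depth 1), Card (id 9, depth 1).
Iteration 2: rows with parent in {7,8,9} -> Drama (id 10, depth 2), Science (id 13, depth 2).
Iteration 3: no rows with parent in {10,13}; recursion stops.
SUM(depth) = 0 + 1 + 1 + 1 + 2 + 2 = 7.

7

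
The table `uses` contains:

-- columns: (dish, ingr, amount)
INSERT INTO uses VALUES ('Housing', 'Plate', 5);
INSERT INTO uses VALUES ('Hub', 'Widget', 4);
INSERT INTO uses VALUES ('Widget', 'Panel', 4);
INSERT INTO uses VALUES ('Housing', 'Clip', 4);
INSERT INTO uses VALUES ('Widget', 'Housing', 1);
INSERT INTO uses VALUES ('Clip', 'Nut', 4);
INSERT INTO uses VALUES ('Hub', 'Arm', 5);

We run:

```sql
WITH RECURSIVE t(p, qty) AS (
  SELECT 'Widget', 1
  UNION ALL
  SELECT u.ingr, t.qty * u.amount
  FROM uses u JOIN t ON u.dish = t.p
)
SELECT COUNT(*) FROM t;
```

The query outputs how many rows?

6

Base: (Widget, qty=1).
Iteration 1: components of {Widget} -> Housing = 1*1 = 1, Panel = 1*4 = 4.
Iteration 2: components of {Housing,Panel} -> Clip = 1*4 = 4, Plate = 1*5 = 5.
Iteration 3: components of {Clip,Plate} -> Nut = 4*4 = 16.
Iteration 4: no further components; recursion stops.
Total rows emitted: 6.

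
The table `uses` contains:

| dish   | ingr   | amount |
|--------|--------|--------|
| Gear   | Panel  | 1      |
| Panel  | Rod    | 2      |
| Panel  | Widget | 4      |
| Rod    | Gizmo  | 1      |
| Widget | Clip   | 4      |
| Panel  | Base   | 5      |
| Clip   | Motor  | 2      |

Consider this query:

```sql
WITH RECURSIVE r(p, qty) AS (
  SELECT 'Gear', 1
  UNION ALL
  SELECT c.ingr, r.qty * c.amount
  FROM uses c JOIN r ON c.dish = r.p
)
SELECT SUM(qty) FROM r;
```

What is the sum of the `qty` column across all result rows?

Base: (Gear, qty=1).
Iteration 1: components of {Gear} -> Panel = 1*1 = 1.
Iteration 2: components of {Panel} -> Base = 1*5 = 5, Rod = 1*2 = 2, Widget = 1*4 = 4.
Iteration 3: components of {Base,Rod,Widget} -> Clip = 4*4 = 16, Gizmo = 2*1 = 2.
Iteration 4: components of {Clip,Gizmo} -> Motor = 16*2 = 32.
Iteration 5: no further components; recursion stops.
SUM(qty) = 1 + 1 + 2 + 4 + 5 + 2 + 16 + 32 = 63.

63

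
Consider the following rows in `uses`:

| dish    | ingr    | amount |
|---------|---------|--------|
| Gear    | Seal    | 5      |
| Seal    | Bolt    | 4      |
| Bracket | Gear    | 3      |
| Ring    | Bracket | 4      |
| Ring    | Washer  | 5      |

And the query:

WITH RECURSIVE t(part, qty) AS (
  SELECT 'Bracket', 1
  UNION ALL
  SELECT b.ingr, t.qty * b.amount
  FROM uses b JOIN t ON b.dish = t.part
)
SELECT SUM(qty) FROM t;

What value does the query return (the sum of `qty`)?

Base: (Bracket, qty=1).
Iteration 1: components of {Bracket} -> Gear = 1*3 = 3.
Iteration 2: components of {Gear} -> Seal = 3*5 = 15.
Iteration 3: components of {Seal} -> Bolt = 15*4 = 60.
Iteration 4: no further components; recursion stops.
SUM(qty) = 1 + 3 + 15 + 60 = 79.

79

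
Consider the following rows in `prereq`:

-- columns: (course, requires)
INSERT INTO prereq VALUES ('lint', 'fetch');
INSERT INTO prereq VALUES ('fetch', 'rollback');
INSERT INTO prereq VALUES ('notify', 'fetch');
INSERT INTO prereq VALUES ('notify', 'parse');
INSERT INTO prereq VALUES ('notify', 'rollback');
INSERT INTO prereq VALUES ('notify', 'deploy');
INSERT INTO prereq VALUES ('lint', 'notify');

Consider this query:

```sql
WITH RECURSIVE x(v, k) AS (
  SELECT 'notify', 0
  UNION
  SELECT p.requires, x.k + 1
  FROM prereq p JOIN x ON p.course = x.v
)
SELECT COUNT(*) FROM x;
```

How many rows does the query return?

6

Base: (notify, k=0).
Iteration 1: edges from {notify} -> (deploy, k=1), (fetch, k=1), (parse, k=1), (rollback, k=1).
Iteration 2: edges from {deploy,fetch,parse,rollback} -> (rollback, k=2).
Iteration 3: no outgoing edges from {rollback}; recursion stops.
Total rows emitted: 6.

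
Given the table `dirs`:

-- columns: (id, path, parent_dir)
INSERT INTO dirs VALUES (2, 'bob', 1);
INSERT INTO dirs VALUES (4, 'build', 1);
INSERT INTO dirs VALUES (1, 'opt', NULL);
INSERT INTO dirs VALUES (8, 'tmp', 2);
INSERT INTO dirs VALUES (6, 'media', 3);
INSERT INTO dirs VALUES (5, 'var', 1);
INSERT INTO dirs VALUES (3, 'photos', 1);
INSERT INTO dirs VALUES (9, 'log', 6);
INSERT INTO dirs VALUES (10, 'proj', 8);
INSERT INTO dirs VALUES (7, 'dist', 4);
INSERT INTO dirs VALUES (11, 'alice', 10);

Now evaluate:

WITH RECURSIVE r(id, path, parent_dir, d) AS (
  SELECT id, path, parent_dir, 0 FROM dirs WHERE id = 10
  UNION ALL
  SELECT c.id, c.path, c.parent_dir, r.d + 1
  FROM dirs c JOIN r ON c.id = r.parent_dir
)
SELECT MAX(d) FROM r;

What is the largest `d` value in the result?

Base: id=10 (proj), parent_dir=8, d 0.
Iteration 1: join on id=8 -> tmp (id 8, parent_dir=2, d 1).
Iteration 2: join on id=2 -> bob (id 2, parent_dir=1, d 2).
Iteration 3: join on id=1 -> opt (id 1, parent_dir=NULL, d 3).
Iteration 4: parent_dir is NULL; no match; recursion stops.
d values: 0, 1, 2, 3; the maximum is 3.

3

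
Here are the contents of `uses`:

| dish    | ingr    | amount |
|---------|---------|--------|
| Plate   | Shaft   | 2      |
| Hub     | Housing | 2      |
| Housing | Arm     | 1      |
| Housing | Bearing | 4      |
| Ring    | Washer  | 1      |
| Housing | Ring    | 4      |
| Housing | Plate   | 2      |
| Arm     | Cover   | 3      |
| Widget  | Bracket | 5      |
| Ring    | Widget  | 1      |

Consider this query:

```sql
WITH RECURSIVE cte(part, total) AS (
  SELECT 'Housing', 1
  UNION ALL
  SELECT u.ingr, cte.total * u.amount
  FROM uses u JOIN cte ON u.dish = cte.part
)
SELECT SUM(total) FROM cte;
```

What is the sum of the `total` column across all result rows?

Base: (Housing, total=1).
Iteration 1: components of {Housing} -> Arm = 1*1 = 1, Bearing = 1*4 = 4, Plate = 1*2 = 2, Ring = 1*4 = 4.
Iteration 2: components of {Arm,Bearing,Plate,Ring} -> Cover = 1*3 = 3, Shaft = 2*2 = 4, Washer = 4*1 = 4, Widget = 4*1 = 4.
Iteration 3: components of {Cover,Shaft,Washer,Widget} -> Bracket = 4*5 = 20.
Iteration 4: no further components; recursion stops.
SUM(total) = 1 + 1 + 2 + 4 + 4 + 3 + 4 + 4 + 4 + 20 = 47.

47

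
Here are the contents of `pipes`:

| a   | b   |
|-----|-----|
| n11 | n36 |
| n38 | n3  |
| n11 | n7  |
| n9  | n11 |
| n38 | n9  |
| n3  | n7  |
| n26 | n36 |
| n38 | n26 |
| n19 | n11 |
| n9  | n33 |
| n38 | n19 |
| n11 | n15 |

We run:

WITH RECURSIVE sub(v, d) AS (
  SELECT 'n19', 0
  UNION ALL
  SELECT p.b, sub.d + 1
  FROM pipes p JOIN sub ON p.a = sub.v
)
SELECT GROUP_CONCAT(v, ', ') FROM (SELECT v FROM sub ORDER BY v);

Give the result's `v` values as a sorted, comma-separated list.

n11, n15, n19, n36, n7

Base: (n19, d=0).
Iteration 1: edges from {n19} -> (n11, d=1).
Iteration 2: edges from {n11} -> (n15, d=2), (n36, d=2), (n7, d=2).
Iteration 3: no outgoing edges from {n15,n36,n7}; recursion stops.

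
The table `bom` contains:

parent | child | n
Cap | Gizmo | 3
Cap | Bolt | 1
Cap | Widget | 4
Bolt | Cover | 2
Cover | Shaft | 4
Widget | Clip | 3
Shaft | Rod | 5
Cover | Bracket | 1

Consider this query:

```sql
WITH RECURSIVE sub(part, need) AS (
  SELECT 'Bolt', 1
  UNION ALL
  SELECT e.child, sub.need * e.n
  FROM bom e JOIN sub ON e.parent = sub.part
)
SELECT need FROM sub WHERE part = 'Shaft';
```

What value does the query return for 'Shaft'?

8

Base: (Bolt, need=1).
Iteration 1: components of {Bolt} -> Cover = 1*2 = 2.
Iteration 2: components of {Cover} -> Bracket = 2*1 = 2, Shaft = 2*4 = 8.
Iteration 3: components of {Bracket,Shaft} -> Rod = 8*5 = 40.
Iteration 4: no further components; recursion stops.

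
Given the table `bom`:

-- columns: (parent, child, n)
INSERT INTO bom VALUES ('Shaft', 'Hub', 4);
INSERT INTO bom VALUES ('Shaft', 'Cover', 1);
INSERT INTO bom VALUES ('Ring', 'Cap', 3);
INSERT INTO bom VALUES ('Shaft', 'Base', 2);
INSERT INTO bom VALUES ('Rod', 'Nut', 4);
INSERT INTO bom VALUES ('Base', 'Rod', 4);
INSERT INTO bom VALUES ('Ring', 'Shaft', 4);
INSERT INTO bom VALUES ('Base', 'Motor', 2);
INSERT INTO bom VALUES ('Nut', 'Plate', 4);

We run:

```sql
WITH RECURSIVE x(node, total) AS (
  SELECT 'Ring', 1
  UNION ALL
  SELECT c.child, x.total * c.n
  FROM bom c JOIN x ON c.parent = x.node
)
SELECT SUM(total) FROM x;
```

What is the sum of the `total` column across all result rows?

724

Base: (Ring, total=1).
Iteration 1: components of {Ring} -> Cap = 1*3 = 3, Shaft = 1*4 = 4.
Iteration 2: components of {Cap,Shaft} -> Base = 4*2 = 8, Cover = 4*1 = 4, Hub = 4*4 = 16.
Iteration 3: components of {Base,Cover,Hub} -> Motor = 8*2 = 16, Rod = 8*4 = 32.
Iteration 4: components of {Motor,Rod} -> Nut = 32*4 = 128.
Iteration 5: components of {Nut} -> Plate = 128*4 = 512.
Iteration 6: no further components; recursion stops.
SUM(total) = 1 + 4 + 3 + 16 + 8 + 4 + 32 + 16 + 128 + 512 = 724.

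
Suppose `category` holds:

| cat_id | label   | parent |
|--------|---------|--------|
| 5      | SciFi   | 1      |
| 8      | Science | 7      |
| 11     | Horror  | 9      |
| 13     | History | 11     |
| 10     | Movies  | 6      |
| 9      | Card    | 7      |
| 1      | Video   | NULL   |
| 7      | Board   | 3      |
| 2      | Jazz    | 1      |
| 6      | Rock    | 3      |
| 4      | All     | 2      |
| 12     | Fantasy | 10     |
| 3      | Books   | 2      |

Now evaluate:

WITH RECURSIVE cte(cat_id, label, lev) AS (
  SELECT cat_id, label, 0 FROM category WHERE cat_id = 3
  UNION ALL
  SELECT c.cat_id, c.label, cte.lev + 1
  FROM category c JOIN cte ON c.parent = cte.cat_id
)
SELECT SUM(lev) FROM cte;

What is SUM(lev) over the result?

18

Base: cat_id=3 (Books) at lev 0.
Iteration 1: rows with parent in {3} -> Rock (id 6, lev 1), Board (id 7, lev 1).
Iteration 2: rows with parent in {6,7} -> Science (id 8, lev 2), Card (id 9, lev 2), Movies (id 10, lev 2).
Iteration 3: rows with parent in {8,9,10} -> Horror (id 11, lev 3), Fantasy (id 12, lev 3).
Iteration 4: rows with parent in {11,12} -> History (id 13, lev 4).
Iteration 5: no rows with parent in {13}; recursion stops.
SUM(lev) = 0 + 1 + 1 + 2 + 2 + 2 + 3 + 3 + 4 = 18.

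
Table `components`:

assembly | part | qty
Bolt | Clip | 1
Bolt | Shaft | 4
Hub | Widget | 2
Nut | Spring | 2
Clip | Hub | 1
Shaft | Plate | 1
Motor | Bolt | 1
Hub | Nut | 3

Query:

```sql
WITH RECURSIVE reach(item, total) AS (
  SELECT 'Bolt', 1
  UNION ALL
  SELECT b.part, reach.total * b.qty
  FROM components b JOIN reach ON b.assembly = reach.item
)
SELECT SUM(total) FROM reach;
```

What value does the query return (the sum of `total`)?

Base: (Bolt, total=1).
Iteration 1: components of {Bolt} -> Clip = 1*1 = 1, Shaft = 1*4 = 4.
Iteration 2: components of {Clip,Shaft} -> Hub = 1*1 = 1, Plate = 4*1 = 4.
Iteration 3: components of {Hub,Plate} -> Nut = 1*3 = 3, Widget = 1*2 = 2.
Iteration 4: components of {Nut,Widget} -> Spring = 3*2 = 6.
Iteration 5: no further components; recursion stops.
SUM(total) = 1 + 1 + 4 + 1 + 4 + 3 + 2 + 6 = 22.

22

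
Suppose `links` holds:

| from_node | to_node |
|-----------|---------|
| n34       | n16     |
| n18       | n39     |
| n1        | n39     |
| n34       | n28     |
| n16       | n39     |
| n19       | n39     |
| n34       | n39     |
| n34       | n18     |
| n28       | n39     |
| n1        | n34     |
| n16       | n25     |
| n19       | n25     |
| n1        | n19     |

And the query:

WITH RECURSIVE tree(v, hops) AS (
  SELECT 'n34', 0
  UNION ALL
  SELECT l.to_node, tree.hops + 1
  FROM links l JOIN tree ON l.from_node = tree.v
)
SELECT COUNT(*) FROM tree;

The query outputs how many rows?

Base: (n34, hops=0).
Iteration 1: edges from {n34} -> (n16, hops=1), (n18, hops=1), (n28, hops=1), (n39, hops=1).
Iteration 2: edges from {n16,n18,n28,n39} -> (n25, hops=2), (n39, hops=2) x3. [UNION ALL keeps all 4 new rows, including repeats]
Iteration 3: no outgoing edges from {n25,n39}; recursion stops.
Total rows emitted: 9.

9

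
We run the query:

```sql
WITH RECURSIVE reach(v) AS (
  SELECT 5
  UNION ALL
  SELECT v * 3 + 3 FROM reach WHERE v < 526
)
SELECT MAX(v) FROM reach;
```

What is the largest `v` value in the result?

1578

Base: v=5.
Iteration 1: 5 < 526 holds -> v = 5 * 3 + 3 = 18.
Iteration 2: 18 < 526 holds -> v = 18 * 3 + 3 = 57.
Iteration 3: 57 < 526 holds -> v = 57 * 3 + 3 = 174.
Iteration 4: 174 < 526 holds -> v = 174 * 3 + 3 = 525.
Iteration 5: 525 < 526 holds -> v = 525 * 3 + 3 = 1578.
Iteration 6: 1578 < 526 fails; recursion stops.
v values: 5, 18, 57, 174, 525, 1578; the maximum is 1578.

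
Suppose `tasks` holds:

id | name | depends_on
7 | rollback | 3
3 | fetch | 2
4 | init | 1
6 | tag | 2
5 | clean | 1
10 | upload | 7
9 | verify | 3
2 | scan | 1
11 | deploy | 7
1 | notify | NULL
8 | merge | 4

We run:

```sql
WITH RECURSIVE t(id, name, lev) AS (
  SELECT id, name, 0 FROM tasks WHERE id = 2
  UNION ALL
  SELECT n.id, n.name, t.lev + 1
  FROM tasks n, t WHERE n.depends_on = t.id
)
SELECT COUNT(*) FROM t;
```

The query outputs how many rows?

7

Base: id=2 (scan) at lev 0.
Iteration 1: rows with depends_on in {2} -> fetch (id 3, lev 1), tag (id 6, lev 1).
Iteration 2: rows with depends_on in {3,6} -> rollback (id 7, lev 2), verify (id 9, lev 2).
Iteration 3: rows with depends_on in {7,9} -> upload (id 10, lev 3), deploy (id 11, lev 3).
Iteration 4: no rows with depends_on in {10,11}; recursion stops.
Total rows emitted: 7.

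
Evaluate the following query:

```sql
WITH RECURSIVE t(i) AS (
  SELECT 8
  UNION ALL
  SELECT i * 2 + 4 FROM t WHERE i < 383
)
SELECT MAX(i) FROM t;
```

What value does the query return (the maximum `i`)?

764

Base: i=8.
Iteration 1: 8 < 383 holds -> i = 8 * 2 + 4 = 20.
Iteration 2: 20 < 383 holds -> i = 20 * 2 + 4 = 44.
Iteration 3: 44 < 383 holds -> i = 44 * 2 + 4 = 92.
Iteration 4: 92 < 383 holds -> i = 92 * 2 + 4 = 188.
Iteration 5: 188 < 383 holds -> i = 188 * 2 + 4 = 380.
Iteration 6: 380 < 383 holds -> i = 380 * 2 + 4 = 764.
Iteration 7: 764 < 383 fails; recursion stops.
i values: 8, 20, 44, 92, 188, 380, 764; the maximum is 764.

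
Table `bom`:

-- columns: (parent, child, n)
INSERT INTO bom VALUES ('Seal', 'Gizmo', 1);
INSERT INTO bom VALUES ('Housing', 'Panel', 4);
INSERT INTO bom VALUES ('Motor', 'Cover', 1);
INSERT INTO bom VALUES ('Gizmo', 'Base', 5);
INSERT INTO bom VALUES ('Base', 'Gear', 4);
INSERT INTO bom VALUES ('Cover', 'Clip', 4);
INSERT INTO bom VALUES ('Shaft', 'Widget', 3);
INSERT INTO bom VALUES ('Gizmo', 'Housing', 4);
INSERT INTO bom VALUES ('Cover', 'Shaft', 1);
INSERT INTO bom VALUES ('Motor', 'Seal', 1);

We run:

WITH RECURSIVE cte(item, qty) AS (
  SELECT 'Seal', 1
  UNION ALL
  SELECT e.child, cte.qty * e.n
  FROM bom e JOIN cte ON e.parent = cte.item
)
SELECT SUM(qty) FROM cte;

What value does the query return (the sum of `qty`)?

47

Base: (Seal, qty=1).
Iteration 1: components of {Seal} -> Gizmo = 1*1 = 1.
Iteration 2: components of {Gizmo} -> Base = 1*5 = 5, Housing = 1*4 = 4.
Iteration 3: components of {Base,Housing} -> Gear = 5*4 = 20, Panel = 4*4 = 16.
Iteration 4: no further components; recursion stops.
SUM(qty) = 1 + 1 + 4 + 5 + 16 + 20 = 47.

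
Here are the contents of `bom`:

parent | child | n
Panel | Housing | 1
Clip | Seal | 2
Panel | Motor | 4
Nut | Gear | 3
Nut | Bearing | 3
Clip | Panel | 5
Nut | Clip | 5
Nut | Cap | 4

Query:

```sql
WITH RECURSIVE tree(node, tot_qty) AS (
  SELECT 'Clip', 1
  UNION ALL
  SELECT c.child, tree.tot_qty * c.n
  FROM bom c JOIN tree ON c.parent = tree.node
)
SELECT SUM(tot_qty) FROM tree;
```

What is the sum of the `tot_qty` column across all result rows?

33

Base: (Clip, tot_qty=1).
Iteration 1: components of {Clip} -> Panel = 1*5 = 5, Seal = 1*2 = 2.
Iteration 2: components of {Panel,Seal} -> Housing = 5*1 = 5, Motor = 5*4 = 20.
Iteration 3: no further components; recursion stops.
SUM(tot_qty) = 1 + 5 + 2 + 20 + 5 = 33.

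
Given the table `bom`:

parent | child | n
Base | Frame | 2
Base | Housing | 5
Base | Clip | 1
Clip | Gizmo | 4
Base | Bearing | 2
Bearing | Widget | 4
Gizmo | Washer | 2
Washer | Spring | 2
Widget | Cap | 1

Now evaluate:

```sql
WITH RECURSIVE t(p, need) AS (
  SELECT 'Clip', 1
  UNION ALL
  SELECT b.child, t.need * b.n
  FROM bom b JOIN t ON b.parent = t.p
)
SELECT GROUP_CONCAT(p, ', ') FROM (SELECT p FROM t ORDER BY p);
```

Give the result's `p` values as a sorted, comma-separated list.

Base: (Clip, need=1).
Iteration 1: components of {Clip} -> Gizmo = 1*4 = 4.
Iteration 2: components of {Gizmo} -> Washer = 4*2 = 8.
Iteration 3: components of {Washer} -> Spring = 8*2 = 16.
Iteration 4: no further components; recursion stops.

Clip, Gizmo, Spring, Washer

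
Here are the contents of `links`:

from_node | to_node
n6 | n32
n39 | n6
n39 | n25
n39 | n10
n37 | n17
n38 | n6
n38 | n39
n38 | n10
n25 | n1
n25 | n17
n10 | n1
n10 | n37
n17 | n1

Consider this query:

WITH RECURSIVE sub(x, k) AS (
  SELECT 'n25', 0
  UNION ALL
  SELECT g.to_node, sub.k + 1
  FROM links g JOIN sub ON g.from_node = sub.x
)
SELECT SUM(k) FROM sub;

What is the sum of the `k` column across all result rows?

Base: (n25, k=0).
Iteration 1: edges from {n25} -> (n1, k=1), (n17, k=1).
Iteration 2: edges from {n1,n17} -> (n1, k=2).
Iteration 3: no outgoing edges from {n1}; recursion stops.
SUM(k) = 0 + 1 + 1 + 2 = 4.

4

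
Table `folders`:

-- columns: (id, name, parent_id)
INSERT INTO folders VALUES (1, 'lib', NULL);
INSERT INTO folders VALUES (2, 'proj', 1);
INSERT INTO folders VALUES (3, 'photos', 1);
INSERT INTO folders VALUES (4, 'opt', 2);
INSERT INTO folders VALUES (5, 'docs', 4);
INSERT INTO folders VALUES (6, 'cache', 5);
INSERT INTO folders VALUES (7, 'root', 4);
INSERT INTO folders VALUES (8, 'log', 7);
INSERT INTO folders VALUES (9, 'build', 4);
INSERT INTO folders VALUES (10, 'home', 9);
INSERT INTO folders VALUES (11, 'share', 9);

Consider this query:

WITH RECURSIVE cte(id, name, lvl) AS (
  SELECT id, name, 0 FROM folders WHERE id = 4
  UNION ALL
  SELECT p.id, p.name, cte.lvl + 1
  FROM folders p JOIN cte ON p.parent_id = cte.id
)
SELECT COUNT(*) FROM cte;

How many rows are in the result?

8

Base: id=4 (opt) at lvl 0.
Iteration 1: rows with parent_id in {4} -> docs (id 5, lvl 1), root (id 7, lvl 1), build (id 9, lvl 1).
Iteration 2: rows with parent_id in {5,7,9} -> cache (id 6, lvl 2), log (id 8, lvl 2), home (id 10, lvl 2), share (id 11, lvl 2).
Iteration 3: no rows with parent_id in {6,8,10,11}; recursion stops.
Total rows emitted: 8.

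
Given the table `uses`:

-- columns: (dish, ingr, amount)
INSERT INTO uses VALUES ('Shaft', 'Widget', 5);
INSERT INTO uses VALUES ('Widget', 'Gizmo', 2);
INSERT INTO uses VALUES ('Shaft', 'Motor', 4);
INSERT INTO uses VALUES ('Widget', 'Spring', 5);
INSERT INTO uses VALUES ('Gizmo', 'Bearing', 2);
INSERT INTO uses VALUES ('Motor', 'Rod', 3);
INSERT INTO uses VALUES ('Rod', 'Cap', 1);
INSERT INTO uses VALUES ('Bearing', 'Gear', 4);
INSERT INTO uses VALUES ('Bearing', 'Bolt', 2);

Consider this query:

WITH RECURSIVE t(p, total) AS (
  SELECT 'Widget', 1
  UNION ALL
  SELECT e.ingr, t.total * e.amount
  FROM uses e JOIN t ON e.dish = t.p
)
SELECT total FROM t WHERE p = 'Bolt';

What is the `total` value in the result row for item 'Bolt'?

Base: (Widget, total=1).
Iteration 1: components of {Widget} -> Gizmo = 1*2 = 2, Spring = 1*5 = 5.
Iteration 2: components of {Gizmo,Spring} -> Bearing = 2*2 = 4.
Iteration 3: components of {Bearing} -> Bolt = 4*2 = 8, Gear = 4*4 = 16.
Iteration 4: no further components; recursion stops.

8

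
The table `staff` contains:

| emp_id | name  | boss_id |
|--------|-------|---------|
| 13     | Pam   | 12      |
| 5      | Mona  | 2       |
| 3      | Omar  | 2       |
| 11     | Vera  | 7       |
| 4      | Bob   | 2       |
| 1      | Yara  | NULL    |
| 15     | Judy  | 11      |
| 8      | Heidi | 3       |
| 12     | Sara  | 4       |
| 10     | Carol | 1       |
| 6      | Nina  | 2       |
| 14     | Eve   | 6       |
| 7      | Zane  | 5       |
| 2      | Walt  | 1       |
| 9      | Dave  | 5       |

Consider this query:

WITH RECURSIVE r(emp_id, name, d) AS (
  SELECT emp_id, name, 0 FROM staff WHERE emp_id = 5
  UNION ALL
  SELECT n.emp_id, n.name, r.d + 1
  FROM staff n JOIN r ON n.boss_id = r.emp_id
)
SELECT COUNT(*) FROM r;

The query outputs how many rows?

Base: emp_id=5 (Mona) at d 0.
Iteration 1: rows with boss_id in {5} -> Zane (id 7, d 1), Dave (id 9, d 1).
Iteration 2: rows with boss_id in {7,9} -> Vera (id 11, d 2).
Iteration 3: rows with boss_id in {11} -> Judy (id 15, d 3).
Iteration 4: no rows with boss_id in {15}; recursion stops.
Total rows emitted: 5.

5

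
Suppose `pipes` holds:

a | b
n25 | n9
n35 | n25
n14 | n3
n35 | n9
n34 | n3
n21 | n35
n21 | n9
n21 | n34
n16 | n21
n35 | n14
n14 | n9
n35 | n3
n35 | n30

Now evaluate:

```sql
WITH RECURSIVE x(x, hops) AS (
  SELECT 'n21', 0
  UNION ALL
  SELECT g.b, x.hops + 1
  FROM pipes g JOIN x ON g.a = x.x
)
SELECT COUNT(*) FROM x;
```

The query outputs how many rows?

Base: (n21, hops=0).
Iteration 1: edges from {n21} -> (n34, hops=1), (n35, hops=1), (n9, hops=1).
Iteration 2: edges from {n34,n35,n9} -> (n14, hops=2), (n25, hops=2), (n3, hops=2) x2, (n30, hops=2), (n9, hops=2). [UNION ALL keeps all 6 new rows, including repeats]
Iteration 3: edges from {n14,n25,n3,n30,n9} -> (n3, hops=3), (n9, hops=3) x2. [UNION ALL keeps all 3 new rows, including repeats]
Iteration 4: no outgoing edges from {n3,n9}; recursion stops.
Total rows emitted: 13.

13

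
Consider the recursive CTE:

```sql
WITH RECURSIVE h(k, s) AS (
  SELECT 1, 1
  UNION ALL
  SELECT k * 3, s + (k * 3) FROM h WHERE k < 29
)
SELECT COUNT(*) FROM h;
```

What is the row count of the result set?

5

Base: k=1, s=1.
Iteration 1: 1 < 29 holds -> k = 1 * 3 = 3, s = 1 + 3 = 4.
Iteration 2: 3 < 29 holds -> k = 3 * 3 = 9, s = 4 + 9 = 13.
Iteration 3: 9 < 29 holds -> k = 9 * 3 = 27, s = 13 + 27 = 40.
Iteration 4: 27 < 29 holds -> k = 27 * 3 = 81, s = 40 + 81 = 121.
Iteration 5: 81 < 29 fails; recursion stops.
Total rows emitted: 5.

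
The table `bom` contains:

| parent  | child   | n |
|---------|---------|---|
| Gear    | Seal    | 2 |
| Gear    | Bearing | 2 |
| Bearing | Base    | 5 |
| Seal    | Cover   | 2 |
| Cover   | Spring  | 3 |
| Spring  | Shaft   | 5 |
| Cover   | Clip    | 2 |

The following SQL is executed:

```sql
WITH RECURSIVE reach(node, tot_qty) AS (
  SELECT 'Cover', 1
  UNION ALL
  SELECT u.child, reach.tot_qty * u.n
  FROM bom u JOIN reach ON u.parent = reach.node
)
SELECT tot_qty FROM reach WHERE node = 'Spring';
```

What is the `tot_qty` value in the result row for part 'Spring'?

3

Base: (Cover, tot_qty=1).
Iteration 1: components of {Cover} -> Clip = 1*2 = 2, Spring = 1*3 = 3.
Iteration 2: components of {Clip,Spring} -> Shaft = 3*5 = 15.
Iteration 3: no further components; recursion stops.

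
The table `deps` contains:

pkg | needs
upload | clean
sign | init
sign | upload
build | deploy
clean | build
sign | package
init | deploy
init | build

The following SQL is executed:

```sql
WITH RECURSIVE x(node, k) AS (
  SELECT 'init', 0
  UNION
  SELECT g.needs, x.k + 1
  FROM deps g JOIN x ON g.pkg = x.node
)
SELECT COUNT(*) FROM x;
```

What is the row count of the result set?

4

Base: (init, k=0).
Iteration 1: edges from {init} -> (build, k=1), (deploy, k=1).
Iteration 2: edges from {build,deploy} -> (deploy, k=2).
Iteration 3: no outgoing edges from {deploy}; recursion stops.
Total rows emitted: 4.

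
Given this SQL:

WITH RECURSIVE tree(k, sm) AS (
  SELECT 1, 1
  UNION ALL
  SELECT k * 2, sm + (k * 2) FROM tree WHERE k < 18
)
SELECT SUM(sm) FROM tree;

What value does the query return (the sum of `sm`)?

Base: k=1, sm=1.
Iteration 1: 1 < 18 holds -> k = 1 * 2 = 2, sm = 1 + 2 = 3.
Iteration 2: 2 < 18 holds -> k = 2 * 2 = 4, sm = 3 + 4 = 7.
Iteration 3: 4 < 18 holds -> k = 4 * 2 = 8, sm = 7 + 8 = 15.
Iteration 4: 8 < 18 holds -> k = 8 * 2 = 16, sm = 15 + 16 = 31.
Iteration 5: 16 < 18 holds -> k = 16 * 2 = 32, sm = 31 + 32 = 63.
Iteration 6: 32 < 18 fails; recursion stops.
SUM(sm) = 1 + 3 + 7 + 15 + 31 + 63 = 120.

120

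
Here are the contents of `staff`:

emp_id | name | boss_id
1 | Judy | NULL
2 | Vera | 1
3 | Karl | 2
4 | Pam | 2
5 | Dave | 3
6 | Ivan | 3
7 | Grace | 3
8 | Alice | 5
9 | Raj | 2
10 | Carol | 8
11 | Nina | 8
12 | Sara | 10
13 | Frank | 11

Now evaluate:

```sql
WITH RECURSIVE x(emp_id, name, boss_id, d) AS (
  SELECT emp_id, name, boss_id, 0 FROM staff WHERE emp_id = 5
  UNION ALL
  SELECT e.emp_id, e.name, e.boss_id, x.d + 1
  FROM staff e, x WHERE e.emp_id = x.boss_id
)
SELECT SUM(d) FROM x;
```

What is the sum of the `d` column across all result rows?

Base: emp_id=5 (Dave), boss_id=3, d 0.
Iteration 1: join on emp_id=3 -> Karl (id 3, boss_id=2, d 1).
Iteration 2: join on emp_id=2 -> Vera (id 2, boss_id=1, d 2).
Iteration 3: join on emp_id=1 -> Judy (id 1, boss_id=NULL, d 3).
Iteration 4: boss_id is NULL; no match; recursion stops.
SUM(d) = 0 + 1 + 2 + 3 = 6.

6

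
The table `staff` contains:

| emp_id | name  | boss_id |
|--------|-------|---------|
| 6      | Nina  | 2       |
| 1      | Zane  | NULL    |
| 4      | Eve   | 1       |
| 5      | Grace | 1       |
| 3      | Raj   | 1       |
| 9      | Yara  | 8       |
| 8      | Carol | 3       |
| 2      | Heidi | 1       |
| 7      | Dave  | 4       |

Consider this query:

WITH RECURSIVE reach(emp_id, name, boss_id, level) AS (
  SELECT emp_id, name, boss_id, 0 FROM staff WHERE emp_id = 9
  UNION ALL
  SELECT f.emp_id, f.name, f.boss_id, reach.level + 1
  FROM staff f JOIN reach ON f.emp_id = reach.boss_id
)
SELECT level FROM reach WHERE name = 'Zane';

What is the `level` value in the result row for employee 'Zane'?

3

Base: emp_id=9 (Yara), boss_id=8, level 0.
Iteration 1: join on emp_id=8 -> Carol (id 8, boss_id=3, level 1).
Iteration 2: join on emp_id=3 -> Raj (id 3, boss_id=1, level 2).
Iteration 3: join on emp_id=1 -> Zane (id 1, boss_id=NULL, level 3).
Iteration 4: boss_id is NULL; no match; recursion stops.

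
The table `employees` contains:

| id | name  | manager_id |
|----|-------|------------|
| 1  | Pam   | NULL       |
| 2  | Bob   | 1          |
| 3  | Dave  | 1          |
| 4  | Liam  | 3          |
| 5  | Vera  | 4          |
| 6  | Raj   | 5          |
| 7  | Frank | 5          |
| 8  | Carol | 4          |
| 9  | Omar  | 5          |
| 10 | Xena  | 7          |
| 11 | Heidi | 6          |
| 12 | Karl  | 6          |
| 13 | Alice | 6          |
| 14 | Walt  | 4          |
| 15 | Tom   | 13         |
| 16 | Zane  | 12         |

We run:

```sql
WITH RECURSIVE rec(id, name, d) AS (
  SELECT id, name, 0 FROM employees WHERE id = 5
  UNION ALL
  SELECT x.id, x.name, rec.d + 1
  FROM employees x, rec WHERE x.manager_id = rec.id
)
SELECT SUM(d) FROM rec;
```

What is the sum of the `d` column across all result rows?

Base: id=5 (Vera) at d 0.
Iteration 1: rows with manager_id in {5} -> Raj (id 6, d 1), Frank (id 7, d 1), Omar (id 9, d 1).
Iteration 2: rows with manager_id in {6,7,9} -> Xena (id 10, d 2), Heidi (id 11, d 2), Karl (id 12, d 2), Alice (id 13, d 2).
Iteration 3: rows with manager_id in {10,11,12,13} -> Tom (id 15, d 3), Zane (id 16, d 3).
Iteration 4: no rows with manager_id in {15,16}; recursion stops.
SUM(d) = 0 + 1 + 1 + 1 + 2 + 2 + 2 + 2 + 3 + 3 = 17.

17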